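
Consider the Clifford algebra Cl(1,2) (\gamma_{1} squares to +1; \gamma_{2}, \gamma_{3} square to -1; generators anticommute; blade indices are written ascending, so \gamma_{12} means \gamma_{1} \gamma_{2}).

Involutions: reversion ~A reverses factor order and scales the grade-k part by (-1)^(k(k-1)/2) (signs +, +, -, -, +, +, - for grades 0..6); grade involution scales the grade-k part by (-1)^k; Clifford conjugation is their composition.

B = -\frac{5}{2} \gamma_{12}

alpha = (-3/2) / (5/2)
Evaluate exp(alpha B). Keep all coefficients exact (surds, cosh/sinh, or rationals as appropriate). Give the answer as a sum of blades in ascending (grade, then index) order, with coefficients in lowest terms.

B^2 = (-\frac{5}{2})^2*(\gamma_{12})^2 = \frac{25}{4}*(+1) = \frac{25}{4} (a basis 2-blade squares to minus the product of its generators' squares).
B^2 = \frac{25}{4} — the series telescopes hyperbolically here: l = \frac{5}{2}, alpha*l = - \frac{3}{2}, so exp(alpha B) = cosh(- \frac{3}{2}) + (sinh(- \frac{3}{2})/(\frac{5}{2}))*B = \cosh{\left(\frac{3}{2} \right)} + (- \frac{2 \sinh{\left(\frac{3}{2} \right)}}{5})*B.
Answer: \cosh{\left(\frac{3}{2} \right)} + \sinh{\left(\frac{3}{2} \right)} \gamma_{12}


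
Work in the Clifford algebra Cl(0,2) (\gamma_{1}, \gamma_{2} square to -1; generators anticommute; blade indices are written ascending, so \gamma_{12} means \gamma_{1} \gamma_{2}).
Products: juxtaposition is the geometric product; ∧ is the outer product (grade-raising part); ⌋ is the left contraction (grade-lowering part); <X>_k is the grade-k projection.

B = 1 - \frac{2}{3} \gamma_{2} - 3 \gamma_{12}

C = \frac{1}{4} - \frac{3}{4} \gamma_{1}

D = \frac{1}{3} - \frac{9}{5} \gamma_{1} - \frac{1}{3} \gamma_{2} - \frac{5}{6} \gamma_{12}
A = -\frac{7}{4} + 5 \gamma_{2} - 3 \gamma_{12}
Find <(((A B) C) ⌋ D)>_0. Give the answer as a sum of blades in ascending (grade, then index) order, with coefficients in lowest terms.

step 1: -\frac{89}{12} - 17 \gamma_{1} + \frac{37}{6} \gamma_{2} + \frac{9}{4} \gamma_{12}
step 2: -\frac{701}{48} + \frac{21}{16} \gamma_{1} - \frac{7}{48} \gamma_{2} + \frac{83}{16} \gamma_{12}
step 3: \frac{283}{160} + \frac{38029}{1440} \gamma_{1} + \frac{1717}{288} \gamma_{2} + \frac{3505}{288} \gamma_{12}
step 4: \frac{283}{160}
Answer: \frac{283}{160}


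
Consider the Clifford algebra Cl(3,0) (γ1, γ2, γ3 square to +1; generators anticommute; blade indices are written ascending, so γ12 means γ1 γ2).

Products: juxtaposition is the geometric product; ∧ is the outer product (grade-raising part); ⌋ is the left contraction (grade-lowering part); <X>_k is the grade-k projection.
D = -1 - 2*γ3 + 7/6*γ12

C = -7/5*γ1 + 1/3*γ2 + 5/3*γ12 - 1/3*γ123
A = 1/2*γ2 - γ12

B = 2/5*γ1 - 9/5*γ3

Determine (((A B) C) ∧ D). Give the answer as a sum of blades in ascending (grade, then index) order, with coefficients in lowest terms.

step 1: 2/5*γ2 - 1/5*γ12 - 9/10*γ23 + 9/5*γ123
step 2: 16/15 - 31/30*γ1 - 7/25*γ2 - 83/30*γ3 + 14/25*γ12 + 31/30*γ13 - 63/25*γ23 + 63/50*γ123
step 3: -16/15 + 31/30*γ1 + 7/25*γ2 + 19/30*γ3 + 154/225*γ12 + 31/30*γ13 + 77/25*γ23 - 5047/900*γ123
Answer: -16/15 + 31/30*γ1 + 7/25*γ2 + 19/30*γ3 + 154/225*γ12 + 31/30*γ13 + 77/25*γ23 - 5047/900*γ123


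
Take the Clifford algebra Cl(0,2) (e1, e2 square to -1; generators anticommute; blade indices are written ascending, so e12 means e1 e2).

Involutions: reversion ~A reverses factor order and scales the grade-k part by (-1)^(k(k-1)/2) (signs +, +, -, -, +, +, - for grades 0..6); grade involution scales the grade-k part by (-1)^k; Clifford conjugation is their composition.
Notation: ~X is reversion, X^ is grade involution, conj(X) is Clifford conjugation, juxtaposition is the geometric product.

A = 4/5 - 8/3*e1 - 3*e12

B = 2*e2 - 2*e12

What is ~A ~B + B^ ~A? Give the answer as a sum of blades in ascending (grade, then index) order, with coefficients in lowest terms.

first term: -6 - 6*e1 + 104/15*e2 - 56/15*e12
second term: 6 - 6*e1 + 56/15*e2 - 104/15*e12
Answer: -12*e1 + 32/3*e2 - 32/3*e12


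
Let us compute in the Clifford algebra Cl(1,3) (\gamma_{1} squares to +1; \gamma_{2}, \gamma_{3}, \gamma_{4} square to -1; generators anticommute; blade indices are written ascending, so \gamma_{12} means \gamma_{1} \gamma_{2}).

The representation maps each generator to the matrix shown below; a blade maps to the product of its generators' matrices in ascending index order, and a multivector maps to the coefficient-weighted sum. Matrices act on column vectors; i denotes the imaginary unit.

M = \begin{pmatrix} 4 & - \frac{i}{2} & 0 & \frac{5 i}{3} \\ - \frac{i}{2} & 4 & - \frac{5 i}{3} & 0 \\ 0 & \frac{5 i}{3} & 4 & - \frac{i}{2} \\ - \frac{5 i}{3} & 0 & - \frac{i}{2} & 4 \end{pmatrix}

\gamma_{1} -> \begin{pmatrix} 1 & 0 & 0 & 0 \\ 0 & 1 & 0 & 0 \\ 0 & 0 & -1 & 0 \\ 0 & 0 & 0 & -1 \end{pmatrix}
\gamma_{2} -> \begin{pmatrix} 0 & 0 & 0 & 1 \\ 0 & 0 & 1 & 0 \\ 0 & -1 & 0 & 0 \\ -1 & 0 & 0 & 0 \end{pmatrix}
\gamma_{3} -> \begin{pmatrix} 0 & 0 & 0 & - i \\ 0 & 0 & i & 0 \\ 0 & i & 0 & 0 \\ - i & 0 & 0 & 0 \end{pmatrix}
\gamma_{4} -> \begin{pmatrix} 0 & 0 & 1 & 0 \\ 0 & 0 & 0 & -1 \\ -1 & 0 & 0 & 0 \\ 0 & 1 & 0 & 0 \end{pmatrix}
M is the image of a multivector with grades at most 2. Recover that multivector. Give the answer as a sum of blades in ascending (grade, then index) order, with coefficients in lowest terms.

Method: the blade images are trace-orthogonal — tr(rho(e_A) rho(e_B)^-1) = 4 if A = B and 0 otherwise — and rho(e_A)^-1 = (e_A)^2 * rho(e_A) with (e_A)^2 = +1 or -1, so the coefficient of e_A in the preimage is (e_A)^2 * tr(M rho(e_A))/4.
Nonzero projections over blades of grade <= 2: 1: (1)^2 = +1, tr(M 1) = 16, coefficient 4; \gamma_{13}: (\gamma_{13})^2 = +1, tr(M rho(\gamma_{13})) = - \frac{20}{3}, coefficient -\frac{5}{3}; \gamma_{34}: (\gamma_{34})^2 = -1, tr(M rho(\gamma_{34})) = -2, coefficient \frac{1}{2}. Every other blade of grade <= 2 projects to 0.
Answer: 4 - \frac{5}{3} \gamma_{13} + \frac{1}{2} \gamma_{34}


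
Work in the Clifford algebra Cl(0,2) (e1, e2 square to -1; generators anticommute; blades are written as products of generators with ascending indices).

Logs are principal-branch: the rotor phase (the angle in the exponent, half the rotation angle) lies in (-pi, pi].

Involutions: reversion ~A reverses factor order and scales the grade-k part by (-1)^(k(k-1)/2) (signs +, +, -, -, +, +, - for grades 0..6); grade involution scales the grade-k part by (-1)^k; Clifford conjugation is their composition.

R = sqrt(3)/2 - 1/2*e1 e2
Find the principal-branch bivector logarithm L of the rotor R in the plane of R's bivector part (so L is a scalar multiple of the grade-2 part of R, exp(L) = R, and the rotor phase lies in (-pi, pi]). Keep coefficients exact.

The scalar part of R is sqrt(3)/2, which fixes the principal-branch rotor phase; the unit plane is then the bivector part divided by the sine of that phase, and L is that plane scaled by the phase.
Concretely: cos(phase) = sqrt(3)/2 gives phase = ±pi/6, and since phase/sin(phase) is even the sign is immaterial: L = (phase/sin(phase)) * <R>_2 = (pi/3) * <R>_2.
Answer: -pi/6*e1 e2


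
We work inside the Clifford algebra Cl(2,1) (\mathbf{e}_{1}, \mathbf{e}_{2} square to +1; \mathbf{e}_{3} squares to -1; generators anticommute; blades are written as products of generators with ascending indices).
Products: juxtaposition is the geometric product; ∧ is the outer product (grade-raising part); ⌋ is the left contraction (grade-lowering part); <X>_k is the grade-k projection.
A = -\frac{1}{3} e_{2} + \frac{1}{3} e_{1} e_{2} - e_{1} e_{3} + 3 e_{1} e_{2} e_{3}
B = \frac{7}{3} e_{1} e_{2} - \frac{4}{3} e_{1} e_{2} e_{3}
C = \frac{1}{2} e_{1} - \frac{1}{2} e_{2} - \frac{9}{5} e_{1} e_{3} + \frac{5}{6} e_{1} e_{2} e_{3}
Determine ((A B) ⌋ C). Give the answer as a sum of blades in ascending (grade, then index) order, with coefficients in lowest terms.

step 1: -\frac{43}{9} + \frac{7}{9} e_{1} - \frac{4}{3} e_{2} - \frac{59}{9} e_{3} - \frac{4}{9} e_{1} e_{3} - \frac{7}{3} e_{2} e_{3}
step 2: \frac{167}{90} + \frac{112}{15} e_{1} + \frac{149}{54} e_{2} - \frac{7}{5} e_{3} + \frac{295}{54} e_{1} e_{2} + \frac{437}{45} e_{1} e_{3} + \frac{35}{54} e_{2} e_{3} - \frac{215}{54} e_{1} e_{2} e_{3}
Answer: \frac{167}{90} + \frac{112}{15} e_{1} + \frac{149}{54} e_{2} - \frac{7}{5} e_{3} + \frac{295}{54} e_{1} e_{2} + \frac{437}{45} e_{1} e_{3} + \frac{35}{54} e_{2} e_{3} - \frac{215}{54} e_{1} e_{2} e_{3}


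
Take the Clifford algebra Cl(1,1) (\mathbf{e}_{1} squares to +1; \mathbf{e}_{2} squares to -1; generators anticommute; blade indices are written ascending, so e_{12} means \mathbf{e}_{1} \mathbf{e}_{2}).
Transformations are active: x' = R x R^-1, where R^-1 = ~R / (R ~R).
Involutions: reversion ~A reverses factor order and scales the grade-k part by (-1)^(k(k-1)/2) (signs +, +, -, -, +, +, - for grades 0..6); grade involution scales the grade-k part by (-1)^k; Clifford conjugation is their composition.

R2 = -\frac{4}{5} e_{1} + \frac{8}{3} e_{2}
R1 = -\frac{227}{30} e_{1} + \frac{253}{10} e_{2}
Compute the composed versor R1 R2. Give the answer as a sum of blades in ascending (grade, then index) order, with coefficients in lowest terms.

Distribute over the terms of R1 (each basis-blade product reordered to ascending indices, repeated generators contracted through their squares):
(-\frac{227}{30} e_{1}) R2 = \frac{454}{75} - \frac{908}{45} e_{12}
(\frac{253}{10} e_{2}) R2 = -\frac{1012}{15} + \frac{506}{25} e_{12}
Summing the partial products and collecting blades:
Answer: -\frac{4606}{75} + \frac{14}{225} e_{12}


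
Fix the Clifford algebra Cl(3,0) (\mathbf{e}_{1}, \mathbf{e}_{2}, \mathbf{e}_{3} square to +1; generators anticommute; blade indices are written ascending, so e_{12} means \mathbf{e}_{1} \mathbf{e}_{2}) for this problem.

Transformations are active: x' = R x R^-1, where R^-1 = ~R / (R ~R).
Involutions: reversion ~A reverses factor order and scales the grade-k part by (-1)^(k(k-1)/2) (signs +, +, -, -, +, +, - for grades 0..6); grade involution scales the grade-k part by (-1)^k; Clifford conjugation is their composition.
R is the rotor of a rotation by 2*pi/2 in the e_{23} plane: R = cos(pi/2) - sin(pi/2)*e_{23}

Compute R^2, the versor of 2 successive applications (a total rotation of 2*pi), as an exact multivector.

The rotor phase is half the rotation angle and phases add under composition, so 2 steps in the e_{23} plane accumulate phase 2*(pi/2) = \pi: R^2 = cos(\pi) - sin(\pi)*e_{23}.
cos(\pi) = -1 and sin(\pi) = 0, so R^2 = -1. The total rotation 2*pi is 1 full turn, so every vector returns to itself, yet the rotor is -1, on the OTHER sheet of the double cover (an odd number of 2*pi turns).
Answer: -1


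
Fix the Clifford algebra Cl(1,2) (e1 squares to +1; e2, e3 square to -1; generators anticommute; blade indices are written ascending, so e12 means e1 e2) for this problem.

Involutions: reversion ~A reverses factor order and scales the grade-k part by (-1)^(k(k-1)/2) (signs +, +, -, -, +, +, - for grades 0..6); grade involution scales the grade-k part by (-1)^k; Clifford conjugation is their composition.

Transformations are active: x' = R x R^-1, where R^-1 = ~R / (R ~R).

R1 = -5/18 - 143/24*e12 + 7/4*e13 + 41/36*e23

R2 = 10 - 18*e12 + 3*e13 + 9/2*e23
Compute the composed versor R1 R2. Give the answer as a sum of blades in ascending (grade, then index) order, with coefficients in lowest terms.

Distribute over the terms of R1 (each basis-blade product reordered to ascending indices, repeated generators contracted through their squares):
(-5/18) R2 = -25/9 + 5*e12 - 5/6*e13 - 5/4*e23
(-143/24*e12) R2 = 429/4 - 715/12*e12 + 429/16*e13 + 143/8*e23
(7/4*e13) R2 = 21/4 + 63/8*e12 + 35/2*e13 - 63/2*e23
(41/36*e23) R2 = -41/8 - 41/12*e12 - 41/2*e13 + 205/18*e23
Summing the partial products and collecting blades:
Answer: 7531/72 - 401/8*e12 + 1103/48*e13 - 251/72*e23


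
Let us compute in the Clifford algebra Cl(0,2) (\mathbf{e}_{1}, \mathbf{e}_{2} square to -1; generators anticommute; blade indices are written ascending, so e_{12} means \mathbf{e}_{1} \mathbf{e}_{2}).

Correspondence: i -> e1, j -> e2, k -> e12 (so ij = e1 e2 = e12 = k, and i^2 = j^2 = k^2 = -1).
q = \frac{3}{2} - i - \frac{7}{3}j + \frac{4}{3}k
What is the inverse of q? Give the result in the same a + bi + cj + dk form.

In blades: q = \frac{3}{2} - e_{1} - \frac{7}{3} e_{2} + \frac{4}{3} e_{12}.
With qbar = \frac{3}{2} + e_{1} + \frac{7}{3} e_{2} - \frac{4}{3} e_{12} (scalar fixed, mapped units negated), q qbar = \frac{377}{36} (the sum of squared coefficients), so q^-1 = qbar / (\frac{377}{36}) = \frac{54}{377} + \frac{36}{377} e_{1} + \frac{84}{377} e_{2} - \frac{48}{377} e_{12}; translating back:
Answer: \frac{54}{377} + \frac{36}{377}i + \frac{84}{377}j - \frac{48}{377}k


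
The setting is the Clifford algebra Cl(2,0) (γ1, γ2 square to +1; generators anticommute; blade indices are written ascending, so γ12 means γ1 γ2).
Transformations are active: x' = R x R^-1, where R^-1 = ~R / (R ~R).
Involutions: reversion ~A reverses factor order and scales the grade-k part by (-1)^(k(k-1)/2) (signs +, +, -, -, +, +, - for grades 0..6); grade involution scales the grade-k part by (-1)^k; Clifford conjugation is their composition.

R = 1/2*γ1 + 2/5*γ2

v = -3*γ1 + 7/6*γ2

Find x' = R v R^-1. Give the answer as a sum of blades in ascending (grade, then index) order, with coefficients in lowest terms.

~R = 1/2*γ1 + 2/5*γ2, and R ~R = 41/100, so R^-1 = ~R / (41/100).
R v = -31/30 + 107/60*γ12
Answer: 59/123*γ1 - 261/82*γ2


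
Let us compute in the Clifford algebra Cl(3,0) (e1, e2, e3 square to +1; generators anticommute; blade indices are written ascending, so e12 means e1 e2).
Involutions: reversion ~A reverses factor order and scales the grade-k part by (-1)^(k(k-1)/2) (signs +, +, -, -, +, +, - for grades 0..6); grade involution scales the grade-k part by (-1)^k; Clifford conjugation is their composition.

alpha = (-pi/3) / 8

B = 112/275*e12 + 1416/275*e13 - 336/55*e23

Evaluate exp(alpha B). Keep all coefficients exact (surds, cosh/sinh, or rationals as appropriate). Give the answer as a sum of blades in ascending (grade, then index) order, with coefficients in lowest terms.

B^2 term by term: the squares give (112/275)^2*(e12)^2 + (1416/275)^2*(e13)^2 + (-336/55)^2*(e23)^2 = 12544/75625*(-1) + 2005056/75625*(-1) + 112896/3025*(-1) = -64 (each basis 2-blade squares to minus the product of its generators' squares); cross terms between blades sharing an index anticommute and cancel. So B^2 = -64.
B^2 = -64 — a negative square means the series sums to a rotation: l = 8, alpha*l = -pi/3, so exp(alpha B) = cos(-pi/3) + (sin(-pi/3)/8)*B = 1/2 + (-sqrt(3)/16)*B.
Answer: 1/2 - 7*sqrt(3)/275*e12 - 177*sqrt(3)/550*e13 + 21*sqrt(3)/55*e23


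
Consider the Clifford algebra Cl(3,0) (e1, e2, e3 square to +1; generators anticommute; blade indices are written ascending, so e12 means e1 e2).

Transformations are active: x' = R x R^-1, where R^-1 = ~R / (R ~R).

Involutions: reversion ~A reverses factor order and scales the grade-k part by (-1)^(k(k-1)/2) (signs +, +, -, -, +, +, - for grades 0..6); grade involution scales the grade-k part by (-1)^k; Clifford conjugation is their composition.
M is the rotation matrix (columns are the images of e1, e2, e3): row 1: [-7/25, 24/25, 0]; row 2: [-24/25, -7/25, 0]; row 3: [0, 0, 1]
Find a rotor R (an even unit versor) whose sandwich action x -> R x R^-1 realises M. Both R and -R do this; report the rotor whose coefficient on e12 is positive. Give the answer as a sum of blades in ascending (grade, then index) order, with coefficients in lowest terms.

Method: write R = a + b12*e12 + b13*e13 + b23*e23 with a^2 + b12^2 + b13^2 + b23^2 = 1 (so R^-1 = ~R). Expanding the columns R e_j ~R gives tr M = 4a^2 - 1 and, from the antisymmetric part, M21 - M12 = -4a*b12, M13 - M31 = 4a*b13, M32 - M23 = -4a*b23.
Here tr M = 11/25, so a^2 = (1 + tr M)/4 = 9/25 and a = ±3/5. Taking a = 3/5: M21 - M12 = -48/25, M13 - M31 = 0, M32 - M23 = 0, giving b12 = 4/5, b13 = 0, b23 = 0, i.e. R = 3/5 + 4/5*e12.
Its e12 coefficient is already positive.
Answer: 3/5 + 4/5*e12. Note: both R and -R realise this M (trace 11/25); the covering map identifies them, and the e12-coefficient sign is the tie-breaker.


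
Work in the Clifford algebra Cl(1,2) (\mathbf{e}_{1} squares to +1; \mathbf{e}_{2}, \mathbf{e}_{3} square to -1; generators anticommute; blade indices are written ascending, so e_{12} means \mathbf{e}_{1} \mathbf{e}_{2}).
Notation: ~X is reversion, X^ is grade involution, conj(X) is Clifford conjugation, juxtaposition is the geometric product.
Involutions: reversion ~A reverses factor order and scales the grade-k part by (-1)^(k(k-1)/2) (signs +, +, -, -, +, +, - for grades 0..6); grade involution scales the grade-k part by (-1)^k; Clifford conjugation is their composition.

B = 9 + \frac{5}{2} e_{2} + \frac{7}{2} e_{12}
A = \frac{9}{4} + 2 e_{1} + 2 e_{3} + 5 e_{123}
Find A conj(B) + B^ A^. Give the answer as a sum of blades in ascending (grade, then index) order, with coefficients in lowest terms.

first term: \frac{81}{4} + 18 e_{1} - \frac{101}{8} e_{2} + \frac{1}{2} e_{3} - \frac{103}{8} e_{12} - \frac{25}{2} e_{13} + 5 e_{23} + 38 e_{123}
second term: \frac{81}{4} - 18 e_{1} + \frac{11}{8} e_{2} - \frac{71}{2} e_{3} + \frac{23}{8} e_{12} + \frac{25}{2} e_{13} + 5 e_{23} - 52 e_{123}
Answer: \frac{81}{2} - \frac{45}{4} e_{2} - 35 e_{3} - 10 e_{12} + 10 e_{23} - 14 e_{123}


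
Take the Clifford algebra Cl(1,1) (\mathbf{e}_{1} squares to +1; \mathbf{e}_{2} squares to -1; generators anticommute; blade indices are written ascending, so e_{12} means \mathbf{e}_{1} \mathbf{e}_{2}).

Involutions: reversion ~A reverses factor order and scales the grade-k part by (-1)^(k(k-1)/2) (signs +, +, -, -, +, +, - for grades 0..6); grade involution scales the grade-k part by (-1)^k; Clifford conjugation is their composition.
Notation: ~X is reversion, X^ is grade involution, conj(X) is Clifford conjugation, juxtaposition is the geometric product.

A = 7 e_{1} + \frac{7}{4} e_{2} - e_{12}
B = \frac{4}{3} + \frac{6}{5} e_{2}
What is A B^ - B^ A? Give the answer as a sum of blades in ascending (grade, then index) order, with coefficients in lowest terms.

first term: \frac{21}{10} + \frac{122}{15} e_{1} + \frac{7}{3} e_{2} - \frac{146}{15} e_{12}
second term: \frac{21}{10} + \frac{158}{15} e_{1} + \frac{7}{3} e_{2} + \frac{106}{15} e_{12}
Answer: -\frac{12}{5} e_{1} - \frac{84}{5} e_{12}


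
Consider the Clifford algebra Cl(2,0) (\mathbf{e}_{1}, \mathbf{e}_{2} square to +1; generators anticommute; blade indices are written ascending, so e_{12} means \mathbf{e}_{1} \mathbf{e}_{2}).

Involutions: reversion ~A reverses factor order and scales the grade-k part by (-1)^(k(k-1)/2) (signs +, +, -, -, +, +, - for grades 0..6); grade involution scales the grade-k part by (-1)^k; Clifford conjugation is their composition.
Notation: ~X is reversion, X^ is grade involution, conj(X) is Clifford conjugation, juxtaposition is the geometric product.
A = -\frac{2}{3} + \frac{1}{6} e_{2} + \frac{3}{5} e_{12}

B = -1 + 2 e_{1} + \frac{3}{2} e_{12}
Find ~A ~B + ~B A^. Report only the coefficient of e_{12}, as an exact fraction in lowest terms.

first term: -\frac{7}{30} - \frac{13}{12} e_{1} + \frac{31}{30} e_{2} + \frac{19}{15} e_{12}
second term: \frac{47}{30} - \frac{13}{12} e_{1} + \frac{41}{30} e_{2} + \frac{1}{15} e_{12}
Answer: \frac{4}{3}


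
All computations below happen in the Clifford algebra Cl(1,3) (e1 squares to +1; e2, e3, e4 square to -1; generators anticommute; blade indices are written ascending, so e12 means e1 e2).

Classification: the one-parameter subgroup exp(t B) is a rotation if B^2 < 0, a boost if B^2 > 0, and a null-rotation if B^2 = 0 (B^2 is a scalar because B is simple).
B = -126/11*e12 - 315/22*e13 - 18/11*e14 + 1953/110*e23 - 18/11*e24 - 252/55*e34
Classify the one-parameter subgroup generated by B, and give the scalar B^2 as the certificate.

B^2 term by term: the squares give (-126/11)^2*(e12)^2 + (-315/22)^2*(e13)^2 + (-18/11)^2*(e14)^2 + (1953/110)^2*(e23)^2 + (-18/11)^2*(e24)^2 + (-252/55)^2*(e34)^2 = 15876/121*(+1) + 99225/484*(+1) + 324/121*(+1) + 3814209/12100*(-1) + 324/121*(-1) + 63504/3025*(-1) = 0 (each basis 2-blade squares to minus the product of its generators' squares); cross terms between blades sharing an index anticommute and cancel; the commuting (index-disjoint) pairs give grade-4 terms 2*c*c'*(blade product), which cancel blade by blade — e1234: 63504/605 - 5670/121 - 35154/605 = 0 — confirming B is simple. So B^2 = 0.
Answer: null-rotation, certificate B^2 = 0. No conjugation can change B^2 = 0; the sign gives the class.


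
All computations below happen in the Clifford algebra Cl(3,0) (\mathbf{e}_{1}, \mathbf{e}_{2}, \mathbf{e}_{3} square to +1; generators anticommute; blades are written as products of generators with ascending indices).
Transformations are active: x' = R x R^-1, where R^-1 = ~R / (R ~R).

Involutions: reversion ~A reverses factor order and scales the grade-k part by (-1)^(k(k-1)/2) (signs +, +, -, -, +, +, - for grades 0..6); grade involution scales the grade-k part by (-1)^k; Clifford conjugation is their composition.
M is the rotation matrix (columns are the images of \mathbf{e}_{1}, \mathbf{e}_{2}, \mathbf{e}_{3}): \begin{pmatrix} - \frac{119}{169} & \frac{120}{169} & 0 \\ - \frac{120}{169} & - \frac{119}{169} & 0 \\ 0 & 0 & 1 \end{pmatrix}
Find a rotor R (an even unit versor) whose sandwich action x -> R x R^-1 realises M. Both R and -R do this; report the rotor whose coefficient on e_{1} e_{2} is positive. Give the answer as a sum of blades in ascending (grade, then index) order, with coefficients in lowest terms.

Method: write R = a + b12*e_{1} e_{2} + b13*e_{1} e_{3} + b23*e_{2} e_{3} with a^2 + b12^2 + b13^2 + b23^2 = 1 (so R^-1 = ~R). Expanding the columns R e_j ~R gives tr M = 4a^2 - 1 and, from the antisymmetric part, M21 - M12 = -4a*b12, M13 - M31 = 4a*b13, M32 - M23 = -4a*b23.
Here tr M = -\frac{69}{169}, so a^2 = (1 + tr M)/4 = \frac{25}{169} and a = ±\frac{5}{13}. Taking a = \frac{5}{13}: M21 - M12 = -\frac{240}{169}, M13 - M31 = 0, M32 - M23 = 0, giving b12 = \frac{12}{13}, b13 = 0, b23 = 0, i.e. R = \frac{5}{13} + \frac{12}{13} e_{1} e_{2}.
Its e_{1} e_{2} coefficient is already positive.
Answer: \frac{5}{13} + \frac{12}{13} e_{1} e_{2}. Recall the cover is two-to-one: with M of trace -\frac{69}{169}, both preimages act alike, and the stated e_{1} e_{2} sign chooses the sheet.


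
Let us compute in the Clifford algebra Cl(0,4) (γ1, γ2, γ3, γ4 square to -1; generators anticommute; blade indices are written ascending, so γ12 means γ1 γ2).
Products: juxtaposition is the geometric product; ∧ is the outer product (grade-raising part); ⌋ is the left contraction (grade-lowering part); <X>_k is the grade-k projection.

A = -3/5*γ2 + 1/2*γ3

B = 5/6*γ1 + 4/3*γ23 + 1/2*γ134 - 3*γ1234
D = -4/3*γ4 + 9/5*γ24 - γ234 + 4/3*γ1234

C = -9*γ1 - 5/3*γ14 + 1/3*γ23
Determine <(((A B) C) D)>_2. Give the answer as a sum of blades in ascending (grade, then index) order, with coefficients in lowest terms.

step 1: 2/3*γ2 + 4/5*γ3 + 1/2*γ12 - 5/12*γ13 + 1/4*γ14 + 3/2*γ124 + 9/5*γ134 + 3/10*γ1234
step 2: 5/12 - 101/15*γ2 + 19/36*γ3 - 9/4*γ4 + 211/36*γ12 + 211/30*γ13 - 1/10*γ14 + 1/2*γ23 + 38/3*γ24 + 3041/180*γ34 + 77/45*γ124 + 5/6*γ134 - 27/10*γ234 + 1/12*γ1234
step 3: -2069/90 + 91/300*γ1 + 1388/45*γ2 + 1223/450*γ3 + 5429/450*γ4 - 4408/225*γ12 + 2959/180*γ13 - 673/60*γ14 - 5419/150*γ23 + 836/45*γ24 - 775/54*γ34 - 202/45*γ123 - 4199/270*γ124 - 2249/180*γ134 - 61/30*γ234 - 5447/450*γ1234
step 4: -4408/225*γ12 + 2959/180*γ13 - 673/60*γ14 - 5419/150*γ23 + 836/45*γ24 - 775/54*γ34
Answer: -4408/225*γ12 + 2959/180*γ13 - 673/60*γ14 - 5419/150*γ23 + 836/45*γ24 - 775/54*γ34


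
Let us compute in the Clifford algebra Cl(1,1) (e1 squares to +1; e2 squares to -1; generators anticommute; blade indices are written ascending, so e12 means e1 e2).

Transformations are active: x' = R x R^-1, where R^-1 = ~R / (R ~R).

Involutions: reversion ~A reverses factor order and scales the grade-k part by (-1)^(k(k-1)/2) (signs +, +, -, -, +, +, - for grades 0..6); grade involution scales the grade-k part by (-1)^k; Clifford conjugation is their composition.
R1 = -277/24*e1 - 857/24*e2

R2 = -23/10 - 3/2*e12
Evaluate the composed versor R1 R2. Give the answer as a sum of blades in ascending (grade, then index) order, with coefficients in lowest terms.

Distribute over the terms of R1 (each basis-blade product reordered to ascending indices, repeated generators contracted through their squares):
(-277/24*e1) R2 = 6371/240*e1 + 277/16*e2
(-857/24*e2) R2 = 857/16*e1 + 19711/240*e2
Summing the partial products and collecting blades:
Answer: 9613/120*e1 + 11933/120*e2


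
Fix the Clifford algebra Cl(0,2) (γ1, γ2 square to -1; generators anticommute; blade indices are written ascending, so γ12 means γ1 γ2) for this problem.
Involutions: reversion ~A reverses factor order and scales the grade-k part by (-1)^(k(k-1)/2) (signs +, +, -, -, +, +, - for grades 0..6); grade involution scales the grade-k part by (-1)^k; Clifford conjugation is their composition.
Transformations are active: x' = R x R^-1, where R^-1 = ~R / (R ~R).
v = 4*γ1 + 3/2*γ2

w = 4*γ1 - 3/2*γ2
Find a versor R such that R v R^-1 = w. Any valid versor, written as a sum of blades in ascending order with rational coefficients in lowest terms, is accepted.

R = v + w = 8*γ1 works: the equal norms (-73/4) guarantee its sandwich swaps v into w.
Answer: 8*γ1


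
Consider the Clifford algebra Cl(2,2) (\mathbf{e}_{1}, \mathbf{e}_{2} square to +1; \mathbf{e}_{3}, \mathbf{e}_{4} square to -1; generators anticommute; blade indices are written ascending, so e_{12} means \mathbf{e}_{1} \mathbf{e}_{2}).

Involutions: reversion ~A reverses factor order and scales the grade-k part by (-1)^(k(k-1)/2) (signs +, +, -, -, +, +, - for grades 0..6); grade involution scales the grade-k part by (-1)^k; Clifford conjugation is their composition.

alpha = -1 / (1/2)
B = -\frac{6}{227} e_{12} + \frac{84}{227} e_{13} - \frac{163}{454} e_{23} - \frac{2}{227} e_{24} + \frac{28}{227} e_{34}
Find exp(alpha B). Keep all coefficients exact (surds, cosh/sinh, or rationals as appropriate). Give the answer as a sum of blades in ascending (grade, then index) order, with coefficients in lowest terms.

B^2 term by term: the squares give (-\frac{6}{227})^2*(e_{12})^2 + (\frac{84}{227})^2*(e_{13})^2 + (-\frac{163}{454})^2*(e_{23})^2 + (-\frac{2}{227})^2*(e_{24})^2 + (\frac{28}{227})^2*(e_{34})^2 = \frac{36}{51529}*(-1) + \frac{7056}{51529}*(+1) + \frac{26569}{206116}*(+1) + \frac{4}{51529}*(+1) + \frac{784}{51529}*(-1) = \frac{1}{4} (each basis 2-blade squares to minus the product of its generators' squares); cross terms between blades sharing an index anticommute and cancel; the commuting (index-disjoint) pairs give grade-4 terms 2*c*c'*(blade product), which cancel blade by blade — e_{1234}: -\frac{336}{51529} + \frac{336}{51529} = 0 — confirming B is simple. So B^2 = \frac{1}{4}.
B^2 = \frac{1}{4} — since the square is positive, the closed form is hyperbolic: l = \frac{1}{2}, alpha*l = -1, so exp(alpha B) = cosh(-1) + (sinh(-1)/(\frac{1}{2}))*B = \cosh{\left(1 \right)} + (- 2 \sinh{\left(1 \right)})*B.
Answer: \cosh{\left(1 \right)} + \frac{12 \sinh{\left(1 \right)}}{227} e_{12} - \frac{168 \sinh{\left(1 \right)}}{227} e_{13} + \frac{163 \sinh{\left(1 \right)}}{227} e_{23} + \frac{4 \sinh{\left(1 \right)}}{227} e_{24} - \frac{56 \sinh{\left(1 \right)}}{227} e_{34}


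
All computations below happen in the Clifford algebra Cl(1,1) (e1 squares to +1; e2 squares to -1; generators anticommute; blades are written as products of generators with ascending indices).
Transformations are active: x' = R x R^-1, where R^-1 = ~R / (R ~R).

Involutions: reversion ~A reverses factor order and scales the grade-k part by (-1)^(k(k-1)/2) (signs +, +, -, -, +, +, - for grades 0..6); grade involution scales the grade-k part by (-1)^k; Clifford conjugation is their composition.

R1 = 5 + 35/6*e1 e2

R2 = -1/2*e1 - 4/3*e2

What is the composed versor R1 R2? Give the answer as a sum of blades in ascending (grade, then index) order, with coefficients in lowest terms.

Distribute over the terms of R1 (each basis-blade product reordered to ascending indices, repeated generators contracted through their squares):
(5) R2 = -5/2*e1 - 20/3*e2
(35/6*e1 e2) R2 = 70/9*e1 + 35/12*e2
Summing the partial products and collecting blades:
Answer: 95/18*e1 - 15/4*e2


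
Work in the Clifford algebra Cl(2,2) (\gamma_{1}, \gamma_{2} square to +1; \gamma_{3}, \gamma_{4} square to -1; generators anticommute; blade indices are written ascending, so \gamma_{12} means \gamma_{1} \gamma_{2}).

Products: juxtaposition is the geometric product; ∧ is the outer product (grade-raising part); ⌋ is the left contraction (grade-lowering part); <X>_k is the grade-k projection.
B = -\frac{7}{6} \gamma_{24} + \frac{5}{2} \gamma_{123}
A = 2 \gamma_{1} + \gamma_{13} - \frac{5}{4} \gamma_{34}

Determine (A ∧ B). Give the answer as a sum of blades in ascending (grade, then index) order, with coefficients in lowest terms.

step 1: -\frac{7}{3} \gamma_{124} + \frac{7}{6} \gamma_{1234}
Answer: -\frac{7}{3} \gamma_{124} + \frac{7}{6} \gamma_{1234}


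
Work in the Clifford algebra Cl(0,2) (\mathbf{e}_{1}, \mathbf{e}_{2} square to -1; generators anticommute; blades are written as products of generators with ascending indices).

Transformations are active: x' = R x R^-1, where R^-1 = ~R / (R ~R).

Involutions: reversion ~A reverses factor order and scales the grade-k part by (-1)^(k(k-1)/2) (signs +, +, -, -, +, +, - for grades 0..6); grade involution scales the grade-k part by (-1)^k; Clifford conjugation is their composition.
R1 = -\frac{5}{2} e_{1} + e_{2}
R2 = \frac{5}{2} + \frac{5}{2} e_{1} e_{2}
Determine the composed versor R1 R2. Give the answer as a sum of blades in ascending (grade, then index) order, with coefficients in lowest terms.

Distribute over the terms of R1 (each basis-blade product reordered to ascending indices, repeated generators contracted through their squares):
(-\frac{5}{2} e_{1}) R2 = -\frac{25}{4} e_{1} + \frac{25}{4} e_{2}
(e_{2}) R2 = \frac{5}{2} e_{1} + \frac{5}{2} e_{2}
Summing the partial products and collecting blades:
Answer: -\frac{15}{4} e_{1} + \frac{35}{4} e_{2}


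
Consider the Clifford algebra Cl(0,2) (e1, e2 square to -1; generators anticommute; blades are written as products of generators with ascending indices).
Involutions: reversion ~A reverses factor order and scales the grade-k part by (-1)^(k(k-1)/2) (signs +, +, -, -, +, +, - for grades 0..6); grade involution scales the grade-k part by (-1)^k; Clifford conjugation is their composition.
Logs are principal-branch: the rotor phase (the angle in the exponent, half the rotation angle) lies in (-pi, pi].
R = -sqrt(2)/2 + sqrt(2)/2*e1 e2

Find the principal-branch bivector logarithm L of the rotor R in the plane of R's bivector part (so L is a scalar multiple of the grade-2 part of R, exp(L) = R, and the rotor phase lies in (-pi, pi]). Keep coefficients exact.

The scalar part of R is -sqrt(2)/2, which fixes the principal-branch rotor phase; the unit plane is then the bivector part divided by the sine of that phase, and L is that plane scaled by the phase.
Concretely: cos(phase) = -sqrt(2)/2 gives phase = ±3*pi/4, and since phase/sin(phase) is even the sign is immaterial: L = (phase/sin(phase)) * <R>_2 = (3*sqrt(2)*pi/4) * <R>_2.
Answer: 3*pi/4*e1 e2


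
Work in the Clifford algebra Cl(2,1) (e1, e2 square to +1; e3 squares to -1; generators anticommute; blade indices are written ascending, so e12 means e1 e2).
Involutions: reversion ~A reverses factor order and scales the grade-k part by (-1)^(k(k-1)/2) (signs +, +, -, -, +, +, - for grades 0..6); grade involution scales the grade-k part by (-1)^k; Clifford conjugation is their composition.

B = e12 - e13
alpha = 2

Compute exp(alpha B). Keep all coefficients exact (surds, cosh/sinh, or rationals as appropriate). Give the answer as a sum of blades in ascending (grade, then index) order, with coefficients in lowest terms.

B^2 term by term: the squares give (1)^2*(e12)^2 + (-1)^2*(e13)^2 = 1*(-1) + 1*(+1) = 0 (each basis 2-blade squares to minus the product of its generators' squares); cross terms between blades sharing an index anticommute and cancel. So B^2 = 0.
B^2 = 0, so the series closes: exp(alpha B) = 1 + alpha B (parabolic case).
Answer: 1 + 2*e12 - 2*e13


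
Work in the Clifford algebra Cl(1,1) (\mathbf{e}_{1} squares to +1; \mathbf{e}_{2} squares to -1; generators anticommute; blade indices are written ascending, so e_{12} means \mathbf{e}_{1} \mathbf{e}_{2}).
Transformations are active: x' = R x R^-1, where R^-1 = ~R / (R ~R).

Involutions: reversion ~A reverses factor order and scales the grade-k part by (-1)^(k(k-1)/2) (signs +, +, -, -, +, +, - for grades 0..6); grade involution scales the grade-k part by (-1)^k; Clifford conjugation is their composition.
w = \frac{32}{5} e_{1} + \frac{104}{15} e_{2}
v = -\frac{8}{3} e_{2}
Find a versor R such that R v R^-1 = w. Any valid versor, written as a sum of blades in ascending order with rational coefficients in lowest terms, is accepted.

The midline construction: v and w both square to -\frac{64}{9}, so reflecting in their sum \frac{32}{5} e_{1} + \frac{64}{15} e_{2} exchanges them.
Answer: \frac{32}{5} e_{1} + \frac{64}{15} e_{2}


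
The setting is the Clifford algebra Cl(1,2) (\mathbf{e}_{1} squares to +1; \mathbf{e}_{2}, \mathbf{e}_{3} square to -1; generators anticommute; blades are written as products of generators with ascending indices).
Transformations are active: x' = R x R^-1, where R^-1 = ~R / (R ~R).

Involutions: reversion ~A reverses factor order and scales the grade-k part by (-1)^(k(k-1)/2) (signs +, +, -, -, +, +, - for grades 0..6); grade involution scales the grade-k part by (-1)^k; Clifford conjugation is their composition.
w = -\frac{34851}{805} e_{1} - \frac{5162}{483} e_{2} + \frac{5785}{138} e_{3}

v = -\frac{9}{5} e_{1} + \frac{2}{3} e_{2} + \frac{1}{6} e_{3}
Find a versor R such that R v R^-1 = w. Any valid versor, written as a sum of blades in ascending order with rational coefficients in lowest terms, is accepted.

Why this works: both vectors square to \frac{2491}{900}, so q(v) = q(w) and R = v + w = -\frac{7260}{161} e_{1} - \frac{4840}{483} e_{2} + \frac{968}{23} e_{3} carries v to w — its own direction survives, the complement (v - w)/2 flips.
Answer: -\frac{7260}{161} e_{1} - \frac{4840}{483} e_{2} + \frac{968}{23} e_{3}


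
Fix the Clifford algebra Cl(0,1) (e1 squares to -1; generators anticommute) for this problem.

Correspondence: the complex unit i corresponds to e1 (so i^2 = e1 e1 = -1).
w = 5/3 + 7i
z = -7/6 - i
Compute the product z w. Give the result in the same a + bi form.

In blades: z = -7/6 - e1, w = 5/3 + 7*e1.
Distribute z over w term by term (generator squares from the signature, products reordered to ascending indices): (-7/6)*w = -35/18 - 49/6*e1; (-e1)*w = 7 - 5/3*e1.
Sum: 91/18 - 59/6*e1; translating back through the correspondence:
Answer: 91/18 - 59/6*i


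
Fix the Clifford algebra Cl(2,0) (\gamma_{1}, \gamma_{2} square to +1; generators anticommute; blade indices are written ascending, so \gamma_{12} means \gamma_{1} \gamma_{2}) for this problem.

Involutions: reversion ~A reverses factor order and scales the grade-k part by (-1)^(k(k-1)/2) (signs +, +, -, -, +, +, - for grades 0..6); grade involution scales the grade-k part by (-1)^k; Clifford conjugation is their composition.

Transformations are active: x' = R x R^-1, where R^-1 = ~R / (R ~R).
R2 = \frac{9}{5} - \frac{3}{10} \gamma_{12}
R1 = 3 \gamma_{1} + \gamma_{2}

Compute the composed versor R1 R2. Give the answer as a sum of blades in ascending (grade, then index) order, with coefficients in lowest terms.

Distribute over the terms of R1 (each basis-blade product reordered to ascending indices, repeated generators contracted through their squares):
(3 \gamma_{1}) R2 = \frac{27}{5} \gamma_{1} - \frac{9}{10} \gamma_{2}
(\gamma_{2}) R2 = \frac{3}{10} \gamma_{1} + \frac{9}{5} \gamma_{2}
Summing the partial products and collecting blades:
Answer: \frac{57}{10} \gamma_{1} + \frac{9}{10} \gamma_{2}


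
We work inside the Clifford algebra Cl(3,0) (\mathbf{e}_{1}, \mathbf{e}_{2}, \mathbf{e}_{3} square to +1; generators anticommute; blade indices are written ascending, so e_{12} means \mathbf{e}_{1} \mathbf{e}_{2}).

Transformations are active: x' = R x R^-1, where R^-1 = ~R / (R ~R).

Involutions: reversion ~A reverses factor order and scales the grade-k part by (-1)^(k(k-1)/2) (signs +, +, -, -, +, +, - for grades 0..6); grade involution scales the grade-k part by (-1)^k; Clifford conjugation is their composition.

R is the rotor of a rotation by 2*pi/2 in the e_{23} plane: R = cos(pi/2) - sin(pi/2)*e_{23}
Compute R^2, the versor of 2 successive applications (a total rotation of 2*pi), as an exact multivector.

Rotor phase runs at HALF the rotation angle; powers of one rotor simply add phase, so after 2 steps in e_{23} the phase is 2*pi/2 = \pi and R^2 = cos(\pi) - sin(\pi)*e_{23}.
cos(\pi) = -1 and sin(\pi) = 0, so R^2 = -1. The total rotation 2*pi is 1 full turn, so every vector returns to itself, yet the rotor is -1, on the OTHER sheet of the double cover (an odd number of 2*pi turns).
Answer: -1


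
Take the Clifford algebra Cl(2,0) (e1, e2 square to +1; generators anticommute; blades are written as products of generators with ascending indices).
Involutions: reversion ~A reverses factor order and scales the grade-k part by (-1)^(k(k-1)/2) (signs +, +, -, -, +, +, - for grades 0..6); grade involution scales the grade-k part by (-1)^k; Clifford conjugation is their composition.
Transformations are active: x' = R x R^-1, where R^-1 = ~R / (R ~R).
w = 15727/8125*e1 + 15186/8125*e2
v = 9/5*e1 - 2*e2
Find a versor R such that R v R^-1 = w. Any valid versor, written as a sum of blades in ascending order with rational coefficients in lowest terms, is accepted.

Since q(v) = q(w) = 181/25, the sum R = v + w = 30352/8125*e1 - 1064/8125*e2 does the job whenever invertible.
Answer: 30352/8125*e1 - 1064/8125*e2


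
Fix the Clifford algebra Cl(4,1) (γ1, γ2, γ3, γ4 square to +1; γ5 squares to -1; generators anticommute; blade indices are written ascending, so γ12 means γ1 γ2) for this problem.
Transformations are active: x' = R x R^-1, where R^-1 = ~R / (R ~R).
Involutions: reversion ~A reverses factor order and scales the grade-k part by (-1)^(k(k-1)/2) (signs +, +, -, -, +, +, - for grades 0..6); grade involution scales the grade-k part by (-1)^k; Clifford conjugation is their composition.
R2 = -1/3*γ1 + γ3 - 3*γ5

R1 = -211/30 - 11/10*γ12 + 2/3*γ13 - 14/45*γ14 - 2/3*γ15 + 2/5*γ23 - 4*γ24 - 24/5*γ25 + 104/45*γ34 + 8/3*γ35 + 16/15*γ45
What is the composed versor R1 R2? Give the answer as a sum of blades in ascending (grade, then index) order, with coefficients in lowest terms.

Distribute over the terms of R2 (each basis-blade product reordered to ascending indices, repeated generators contracted through their squares):
R1 (-1/3*γ1) = 211/90*γ1 - 11/30*γ2 + 2/9*γ3 - 14/135*γ4 - 2/9*γ5 - 2/15*γ123 + 4/3*γ124 + 8/5*γ125 - 104/135*γ134 - 8/9*γ135 - 16/45*γ145
R1 (γ3) = 2/3*γ1 + 2/5*γ2 - 211/30*γ3 - 104/45*γ4 - 8/3*γ5 - 11/10*γ123 + 14/45*γ134 + 2/3*γ135 + 4*γ234 + 24/5*γ235 + 16/15*γ345
R1 (-3*γ5) = -2*γ1 - 72/5*γ2 + 8*γ3 + 16/5*γ4 + 211/10*γ5 + 33/10*γ125 - 2*γ135 + 14/15*γ145 - 6/5*γ235 + 12*γ245 - 104/15*γ345
Summing the partial products and collecting blades:
Answer: 91/90*γ1 - 431/30*γ2 + 107/90*γ3 + 106/135*γ4 + 1639/90*γ5 - 37/30*γ123 + 4/3*γ124 + 49/10*γ125 - 62/135*γ134 - 20/9*γ135 + 26/45*γ145 + 4*γ234 + 18/5*γ235 + 12*γ245 - 88/15*γ345


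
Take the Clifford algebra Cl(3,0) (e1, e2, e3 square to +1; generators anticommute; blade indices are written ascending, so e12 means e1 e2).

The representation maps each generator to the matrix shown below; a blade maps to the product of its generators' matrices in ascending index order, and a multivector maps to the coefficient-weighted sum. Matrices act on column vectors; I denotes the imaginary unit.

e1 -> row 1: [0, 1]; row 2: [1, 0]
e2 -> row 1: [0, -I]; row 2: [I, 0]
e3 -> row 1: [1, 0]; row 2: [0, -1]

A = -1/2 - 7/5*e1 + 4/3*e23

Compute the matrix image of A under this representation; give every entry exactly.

Bivector images (products of the table entries): rho(e23) = rho(e2)rho(e3) = row 1: [0, I]; row 2: [I, 0].
M = (-1/2)*1 + (-7/5)*rho(e1) + (4/3)*rho(e23), summed entrywise (1 is the identity matrix):
Answer: row 1: [-1/2, -7/5 + 4*I/3]; row 2: [-7/5 + 4*I/3, -1/2]
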